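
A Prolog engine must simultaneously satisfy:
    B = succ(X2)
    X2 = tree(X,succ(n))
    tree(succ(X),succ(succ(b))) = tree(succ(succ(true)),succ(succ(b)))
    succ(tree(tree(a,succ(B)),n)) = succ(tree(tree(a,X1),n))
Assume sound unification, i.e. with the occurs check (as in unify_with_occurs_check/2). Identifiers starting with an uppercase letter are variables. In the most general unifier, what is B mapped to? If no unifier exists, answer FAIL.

Bind B := succ(X2); substituting into the one remaining equation that mentions B gives: succ(tree(tree(a,succ(succ(X2))),n)) = succ(tree(tree(a,X1),n)).
Bind X2 := tree(X,succ(n)); substituting into the one remaining equation that mentions X2 gives: succ(tree(tree(a,succ(succ(tree(X,succ(n))))),n)) = succ(tree(tree(a,X1),n)). Substituting into the earlier binding gives B := succ(tree(X,succ(n))).
Decompose tree/2: succ(X) = succ(succ(true)),  succ(succ(b)) = succ(succ(b)).
Decompose succ/1: X = succ(true).
Bind X := succ(true); substituting into the one remaining equation that mentions X gives: succ(tree(tree(a,succ(succ(tree(succ(true),succ(n))))),n)) = succ(tree(tree(a,X1),n)). Substituting into the earlier bindings gives B := succ(tree(succ(true),succ(n))), X2 := tree(succ(true),succ(n)).
Delete trivial equation succ(succ(b)) = succ(succ(b)).
Decompose succ/1: tree(tree(a,succ(succ(tree(succ(true),succ(n))))),n) = tree(tree(a,X1),n).
Decompose tree/2: tree(a,succ(succ(tree(succ(true),succ(n))))) = tree(a,X1),  n = n.
Decompose tree/2: a = a,  succ(succ(tree(succ(true),succ(n)))) = X1.
Delete trivial equation a = a.
Bind X1 := succ(succ(tree(succ(true),succ(n)))); no other remaining equation mentions X1.
Delete trivial equation n = n.
MGU = { B ↦ succ(tree(succ(true),succ(n))), X2 ↦ tree(succ(true),succ(n)), X ↦ succ(true), X1 ↦ succ(succ(tree(succ(true),succ(n)))) }, so B ↦ succ(tree(succ(true),succ(n))).

succ(tree(succ(true),succ(n)))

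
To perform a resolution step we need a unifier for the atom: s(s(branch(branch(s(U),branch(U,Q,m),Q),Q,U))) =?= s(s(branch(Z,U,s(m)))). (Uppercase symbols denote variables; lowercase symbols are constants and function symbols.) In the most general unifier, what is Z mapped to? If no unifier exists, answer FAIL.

branch(s(s(m)),branch(s(m),s(m),m),s(m))

Decompose s/1: s(branch(branch(s(U),branch(U,Q,m),Q),Q,U)) =?= s(branch(Z,U,s(m))).
Decompose s/1: branch(branch(s(U),branch(U,Q,m),Q),Q,U) =?= branch(Z,U,s(m)).
Decompose branch/3: branch(s(U),branch(U,Q,m),Q) =?= Z,  Q =?= U,  U =?= s(m).
Bind Z := branch(s(U),branch(U,Q,m),Q); no other remaining equation mentions Z.
Bind Q := U; no other remaining equation mentions Q. Substituting into the earlier binding gives Z := branch(s(U),branch(U,U,m),U).
Bind U := s(m). Substituting into the earlier bindings gives Z := branch(s(s(m)),branch(s(m),s(m),m),s(m)), Q := s(m).
MGU = { Z := branch(s(s(m)),branch(s(m),s(m),m),s(m)), Q := s(m), U := s(m) }, so Z := branch(s(s(m)),branch(s(m),s(m),m),s(m)).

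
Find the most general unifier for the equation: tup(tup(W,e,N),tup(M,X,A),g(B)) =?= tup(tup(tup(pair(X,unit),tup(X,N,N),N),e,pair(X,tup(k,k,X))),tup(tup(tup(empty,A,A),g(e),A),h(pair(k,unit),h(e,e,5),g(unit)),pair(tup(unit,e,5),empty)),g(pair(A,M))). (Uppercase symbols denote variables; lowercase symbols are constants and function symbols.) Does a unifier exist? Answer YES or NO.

Decompose tup/3: tup(W,e,N) =?= tup(tup(pair(X,unit),tup(X,N,N),N),e,pair(X,tup(k,k,X))),  tup(M,X,A) =?= tup(tup(tup(empty,A,A),g(e),A),h(pair(k,unit),h(e,e,5),g(unit)),pair(tup(unit,e,5),empty)),  g(B) =?= g(pair(A,M)).
Decompose tup/3: W =?= tup(pair(X,unit),tup(X,N,N),N),  e =?= e,  N =?= pair(X,tup(k,k,X)).
Bind W := tup(pair(X,unit),tup(X,N,N),N); no other remaining equation mentions W.
Delete trivial equation e =?= e.
Bind N := pair(X,tup(k,k,X)); no other remaining equation mentions N. Substituting into the earlier binding gives W := tup(pair(X,unit),tup(X,pair(X,tup(k,k,X)),pair(X,tup(k,k,X))),pair(X,tup(k,k,X))).
Decompose tup/3: M =?= tup(tup(empty,A,A),g(e),A),  X =?= h(pair(k,unit),h(e,e,5),g(unit)),  A =?= pair(tup(unit,e,5),empty).
Bind M := tup(tup(empty,A,A),g(e),A); substituting into the one remaining equation that mentions M gives: g(B) =?= g(pair(A,tup(tup(empty,A,A),g(e),A))).
Bind X := h(pair(k,unit),h(e,e,5),g(unit)); no other remaining equation mentions X. Substituting into the earlier bindings gives W := tup(pair(h(pair(k,unit),h(e,e,5),g(unit)),unit),tup(h(pair(k,unit),h(e,e,5),g(unit)),pair(h(pair(k,unit),h(e,e,5),g(unit)),tup(k,k,h(pair(k,unit),h(e,e,5),g(unit)))),pair(h(pair(k,unit),h(e,e,5),g(unit)),tup(k,k,h(pair(k,unit),h(e,e,5),g(unit))))),pair(h(pair(k,unit),h(e,e,5),g(unit)),tup(k,k,h(pair(k,unit),h(e,e,5),g(unit))))), N := pair(h(pair(k,unit),h(e,e,5),g(unit)),tup(k,k,h(pair(k,unit),h(e,e,5),g(unit)))).
Bind A := pair(tup(unit,e,5),empty); substituting into the remaining equation gives: g(B) =?= g(pair(pair(tup(unit,e,5),empty),tup(tup(empty,pair(tup(unit,e,5),empty),pair(tup(unit,e,5),empty)),g(e),pair(tup(unit,e,5),empty)))). Substituting into the earlier binding gives M := tup(tup(empty,pair(tup(unit,e,5),empty),pair(tup(unit,e,5),empty)),g(e),pair(tup(unit,e,5),empty)).
Decompose g/1: B =?= pair(pair(tup(unit,e,5),empty),tup(tup(empty,pair(tup(unit,e,5),empty),pair(tup(unit,e,5),empty)),g(e),pair(tup(unit,e,5),empty))).
Bind B := pair(pair(tup(unit,e,5),empty),tup(tup(empty,pair(tup(unit,e,5),empty),pair(tup(unit,e,5),empty)),g(e),pair(tup(unit,e,5),empty))).
No equations remain and no clash or occurs-check failure arose, so a unifier exists.

YES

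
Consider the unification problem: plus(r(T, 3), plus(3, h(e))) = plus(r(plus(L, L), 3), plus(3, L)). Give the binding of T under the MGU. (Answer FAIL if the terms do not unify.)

plus(h(e), h(e))

Decompose plus/2: r(T, 3) = r(plus(L, L), 3),  plus(3, h(e)) = plus(3, L).
Decompose r/2: T = plus(L, L),  3 = 3.
Bind T := plus(L, L); no other remaining equation mentions T.
Delete trivial equation 3 = 3.
Decompose plus/2: 3 = 3,  h(e) = L.
Delete trivial equation 3 = 3.
Bind L := h(e). Substituting into the earlier binding gives T := plus(h(e), h(e)).
MGU = { T ↦ plus(h(e), h(e)), L ↦ h(e) }, so T ↦ plus(h(e), h(e)).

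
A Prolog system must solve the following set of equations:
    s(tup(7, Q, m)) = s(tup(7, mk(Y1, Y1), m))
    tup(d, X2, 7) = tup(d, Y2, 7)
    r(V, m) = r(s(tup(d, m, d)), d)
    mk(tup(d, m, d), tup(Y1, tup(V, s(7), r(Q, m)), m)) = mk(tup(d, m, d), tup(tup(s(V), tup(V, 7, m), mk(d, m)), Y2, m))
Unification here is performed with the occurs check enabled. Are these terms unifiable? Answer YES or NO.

Decompose s/1: tup(7, Q, m) = tup(7, mk(Y1, Y1), m).
Decompose tup/3: 7 = 7,  Q = mk(Y1, Y1),  m = m.
Delete trivial equation 7 = 7.
Bind Q := mk(Y1, Y1); substituting into the one remaining equation that mentions Q gives: mk(tup(d, m, d), tup(Y1, tup(V, s(7), r(mk(Y1, Y1), m)), m)) = mk(tup(d, m, d), tup(tup(s(V), tup(V, 7, m), mk(d, m)), Y2, m)).
Delete trivial equation m = m.
Decompose tup/3: d = d,  X2 = Y2,  7 = 7.
Delete trivial equation d = d.
Bind X2 := Y2; no other remaining equation mentions X2.
Delete trivial equation 7 = 7.
Decompose r/2: V = s(tup(d, m, d)),  m = d.
Bind V := s(tup(d, m, d)); substituting into the one remaining equation that mentions V gives: mk(tup(d, m, d), tup(Y1, tup(s(tup(d, m, d)), s(7), r(mk(Y1, Y1), m)), m)) = mk(tup(d, m, d), tup(tup(s(s(tup(d, m, d))), tup(s(tup(d, m, d)), 7, m), mk(d, m)), Y2, m)).
Clash: constants m and d differ; no unifier exists.

NO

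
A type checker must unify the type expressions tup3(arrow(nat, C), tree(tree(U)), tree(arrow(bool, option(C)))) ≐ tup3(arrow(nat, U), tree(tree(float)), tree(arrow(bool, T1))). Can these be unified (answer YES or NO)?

YES

Decompose tup3/3: arrow(nat, C) ≐ arrow(nat, U),  tree(tree(U)) ≐ tree(tree(float)),  tree(arrow(bool, option(C))) ≐ tree(arrow(bool, T1)).
Decompose arrow/2: nat ≐ nat,  C ≐ U.
Delete trivial equation nat ≐ nat.
Bind C := U; substituting into the one remaining equation that mentions C gives: tree(arrow(bool, option(U))) ≐ tree(arrow(bool, T1)).
Decompose tree/1: tree(U) ≐ tree(float).
Decompose tree/1: U ≐ float.
Bind U := float; substituting into the remaining equation gives: tree(arrow(bool, option(float))) ≐ tree(arrow(bool, T1)). Substituting into the earlier binding gives C := float.
Decompose tree/1: arrow(bool, option(float)) ≐ arrow(bool, T1).
Decompose arrow/2: bool ≐ bool,  option(float) ≐ T1.
Delete trivial equation bool ≐ bool.
Bind T1 := option(float).
No equations remain and no clash or occurs-check failure arose, so a unifier exists.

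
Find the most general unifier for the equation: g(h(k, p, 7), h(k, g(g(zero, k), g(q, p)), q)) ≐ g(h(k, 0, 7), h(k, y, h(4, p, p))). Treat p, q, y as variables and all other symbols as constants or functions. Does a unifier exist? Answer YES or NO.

Decompose g/2: h(k, p, 7) ≐ h(k, 0, 7),  h(k, g(g(zero, k), g(q, p)), q) ≐ h(k, y, h(4, p, p)).
Decompose h/3: k ≐ k,  p ≐ 0,  7 ≐ 7.
Delete trivial equation k ≐ k.
Bind p := 0; substituting into the one remaining equation that mentions p gives: h(k, g(g(zero, k), g(q, 0)), q) ≐ h(k, y, h(4, 0, 0)).
Delete trivial equation 7 ≐ 7.
Decompose h/3: k ≐ k,  g(g(zero, k), g(q, 0)) ≐ y,  q ≐ h(4, 0, 0).
Delete trivial equation k ≐ k.
Bind y := g(g(zero, k), g(q, 0)); no other remaining equation mentions y.
Bind q := h(4, 0, 0). Substituting into the earlier binding gives y := g(g(zero, k), g(h(4, 0, 0), 0)).
No equations remain and no clash or occurs-check failure arose, so a unifier exists.

YES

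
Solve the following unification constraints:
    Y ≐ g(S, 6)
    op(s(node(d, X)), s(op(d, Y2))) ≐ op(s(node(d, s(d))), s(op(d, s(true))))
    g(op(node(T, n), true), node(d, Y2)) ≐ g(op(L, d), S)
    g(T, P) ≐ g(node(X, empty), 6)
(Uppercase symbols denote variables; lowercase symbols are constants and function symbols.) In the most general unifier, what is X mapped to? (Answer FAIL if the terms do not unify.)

Bind Y := g(S, 6); no other remaining equation mentions Y.
Decompose op/2: s(node(d, X)) ≐ s(node(d, s(d))),  s(op(d, Y2)) ≐ s(op(d, s(true))).
Decompose s/1: node(d, X) ≐ node(d, s(d)).
Decompose node/2: d ≐ d,  X ≐ s(d).
Delete trivial equation d ≐ d.
Bind X := s(d); substituting into the one remaining equation that mentions X gives: g(T, P) ≐ g(node(s(d), empty), 6).
Decompose s/1: op(d, Y2) ≐ op(d, s(true)).
Decompose op/2: d ≐ d,  Y2 ≐ s(true).
Delete trivial equation d ≐ d.
Bind Y2 := s(true); substituting into the one remaining equation that mentions Y2 gives: g(op(node(T, n), true), node(d, s(true))) ≐ g(op(L, d), S).
Decompose g/2: op(node(T, n), true) ≐ op(L, d),  node(d, s(true)) ≐ S.
Decompose op/2: node(T, n) ≐ L,  true ≐ d.
Bind L := node(T, n); no other remaining equation mentions L.
Clash: constants true and d differ; no unifier exists.

FAIL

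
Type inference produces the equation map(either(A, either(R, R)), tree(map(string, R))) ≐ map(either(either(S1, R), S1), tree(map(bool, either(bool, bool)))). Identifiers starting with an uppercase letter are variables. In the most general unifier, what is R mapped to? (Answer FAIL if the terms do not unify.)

FAIL

Decompose map/2: either(A, either(R, R)) ≐ either(either(S1, R), S1),  tree(map(string, R)) ≐ tree(map(bool, either(bool, bool))).
Decompose either/2: A ≐ either(S1, R),  either(R, R) ≐ S1.
Bind A := either(S1, R); no other remaining equation mentions A.
Bind S1 := either(R, R); no other remaining equation mentions S1. Substituting into the earlier binding gives A := either(either(R, R), R).
Decompose tree/1: map(string, R) ≐ map(bool, either(bool, bool)).
Decompose map/2: string ≐ bool,  R ≐ either(bool, bool).
Clash: constants string and bool differ; no unifier exists.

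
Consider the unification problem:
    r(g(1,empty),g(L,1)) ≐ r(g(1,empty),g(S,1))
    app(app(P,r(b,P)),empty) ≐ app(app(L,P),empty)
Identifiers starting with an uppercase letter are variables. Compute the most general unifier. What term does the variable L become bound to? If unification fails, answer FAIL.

Decompose r/2: g(1,empty) ≐ g(1,empty),  g(L,1) ≐ g(S,1).
Delete trivial equation g(1,empty) ≐ g(1,empty).
Decompose g/2: L ≐ S,  1 ≐ 1.
Bind L := S; substituting into the one remaining equation that mentions L gives: app(app(P,r(b,P)),empty) ≐ app(app(S,P),empty).
Delete trivial equation 1 ≐ 1.
Decompose app/2: app(P,r(b,P)) ≐ app(S,P),  empty ≐ empty.
Decompose app/2: P ≐ S,  r(b,P) ≐ P.
Bind P := S; substituting into the one remaining equation that mentions P gives: r(b,S) ≐ S.
Occurs check fails: S occurs in r(b,S); the equation S ≐ r(b,S) has no finite solution.

FAIL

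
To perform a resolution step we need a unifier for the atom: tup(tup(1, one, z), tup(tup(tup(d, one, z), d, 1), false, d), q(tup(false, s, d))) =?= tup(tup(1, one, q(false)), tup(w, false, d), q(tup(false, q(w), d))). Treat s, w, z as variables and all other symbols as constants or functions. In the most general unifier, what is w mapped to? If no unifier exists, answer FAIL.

tup(tup(d, one, q(false)), d, 1)

Decompose tup/3: tup(1, one, z) =?= tup(1, one, q(false)),  tup(tup(tup(d, one, z), d, 1), false, d) =?= tup(w, false, d),  q(tup(false, s, d)) =?= q(tup(false, q(w), d)).
Decompose tup/3: 1 =?= 1,  one =?= one,  z =?= q(false).
Delete trivial equation 1 =?= 1.
Delete trivial equation one =?= one.
Bind z := q(false); substituting into the one remaining equation that mentions z gives: tup(tup(tup(d, one, q(false)), d, 1), false, d) =?= tup(w, false, d).
Decompose tup/3: tup(tup(d, one, q(false)), d, 1) =?= w,  false =?= false,  d =?= d.
Bind w := tup(tup(d, one, q(false)), d, 1); substituting into the one remaining equation that mentions w gives: q(tup(false, s, d)) =?= q(tup(false, q(tup(tup(d, one, q(false)), d, 1)), d)).
Delete trivial equation false =?= false.
Delete trivial equation d =?= d.
Decompose q/1: tup(false, s, d) =?= tup(false, q(tup(tup(d, one, q(false)), d, 1)), d).
Decompose tup/3: false =?= false,  s =?= q(tup(tup(d, one, q(false)), d, 1)),  d =?= d.
Delete trivial equation false =?= false.
Bind s := q(tup(tup(d, one, q(false)), d, 1)); no other remaining equation mentions s.
Delete trivial equation d =?= d.
MGU = { z ↦ q(false), w ↦ tup(tup(d, one, q(false)), d, 1), s ↦ q(tup(tup(d, one, q(false)), d, 1)) }, so w ↦ tup(tup(d, one, q(false)), d, 1).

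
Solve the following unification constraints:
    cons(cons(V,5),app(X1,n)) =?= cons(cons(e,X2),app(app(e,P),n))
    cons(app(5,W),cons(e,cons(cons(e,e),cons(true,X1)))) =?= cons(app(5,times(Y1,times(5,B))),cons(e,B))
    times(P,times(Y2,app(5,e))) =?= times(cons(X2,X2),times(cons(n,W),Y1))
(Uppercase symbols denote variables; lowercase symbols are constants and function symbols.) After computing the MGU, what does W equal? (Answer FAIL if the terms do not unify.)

Decompose cons/2: cons(V,5) =?= cons(e,X2),  app(X1,n) =?= app(app(e,P),n).
Decompose cons/2: V =?= e,  5 =?= X2.
Bind V := e; no other remaining equation mentions V.
Bind X2 := 5; substituting into the one remaining equation that mentions X2 gives: times(P,times(Y2,app(5,e))) =?= times(cons(5,5),times(cons(n,W),Y1)).
Decompose app/2: X1 =?= app(e,P),  n =?= n.
Bind X1 := app(e,P); substituting into the one remaining equation that mentions X1 gives: cons(app(5,W),cons(e,cons(cons(e,e),cons(true,app(e,P))))) =?= cons(app(5,times(Y1,times(5,B))),cons(e,B)).
Delete trivial equation n =?= n.
Decompose cons/2: app(5,W) =?= app(5,times(Y1,times(5,B))),  cons(e,cons(cons(e,e),cons(true,app(e,P)))) =?= cons(e,B).
Decompose app/2: 5 =?= 5,  W =?= times(Y1,times(5,B)).
Delete trivial equation 5 =?= 5.
Bind W := times(Y1,times(5,B)); substituting into the one remaining equation that mentions W gives: times(P,times(Y2,app(5,e))) =?= times(cons(5,5),times(cons(n,times(Y1,times(5,B))),Y1)).
Decompose cons/2: e =?= e,  cons(cons(e,e),cons(true,app(e,P))) =?= B.
Delete trivial equation e =?= e.
Bind B := cons(cons(e,e),cons(true,app(e,P))); substituting into the remaining equation gives: times(P,times(Y2,app(5,e))) =?= times(cons(5,5),times(cons(n,times(Y1,times(5,cons(cons(e,e),cons(true,app(e,P)))))),Y1)). Substituting into the earlier binding gives W := times(Y1,times(5,cons(cons(e,e),cons(true,app(e,P))))).
Decompose times/2: P =?= cons(5,5),  times(Y2,app(5,e)) =?= times(cons(n,times(Y1,times(5,cons(cons(e,e),cons(true,app(e,P)))))),Y1).
Bind P := cons(5,5); substituting into the remaining equation gives: times(Y2,app(5,e)) =?= times(cons(n,times(Y1,times(5,cons(cons(e,e),cons(true,app(e,cons(5,5))))))),Y1). Substituting into the earlier bindings gives X1 := app(e,cons(5,5)), W := times(Y1,times(5,cons(cons(e,e),cons(true,app(e,cons(5,5)))))), B := cons(cons(e,e),cons(true,app(e,cons(5,5)))).
Decompose times/2: Y2 =?= cons(n,times(Y1,times(5,cons(cons(e,e),cons(true,app(e,cons(5,5))))))),  app(5,e) =?= Y1.
Bind Y2 := cons(n,times(Y1,times(5,cons(cons(e,e),cons(true,app(e,cons(5,5))))))); no other remaining equation mentions Y2.
Bind Y1 := app(5,e). Substituting into the earlier bindings gives W := times(app(5,e),times(5,cons(cons(e,e),cons(true,app(e,cons(5,5)))))), Y2 := cons(n,times(app(5,e),times(5,cons(cons(e,e),cons(true,app(e,cons(5,5))))))).
MGU = { V -> e, X2 -> 5, X1 -> app(e,cons(5,5)), W -> times(app(5,e),times(5,cons(cons(e,e),cons(true,app(e,cons(5,5)))))), B -> cons(cons(e,e),cons(true,app(e,cons(5,5)))), P -> cons(5,5), Y2 -> cons(n,times(app(5,e),times(5,cons(cons(e,e),cons(true,app(e,cons(5,5))))))), Y1 -> app(5,e) }, so W -> times(app(5,e),times(5,cons(cons(e,e),cons(true,app(e,cons(5,5)))))).

times(app(5,e),times(5,cons(cons(e,e),cons(true,app(e,cons(5,5))))))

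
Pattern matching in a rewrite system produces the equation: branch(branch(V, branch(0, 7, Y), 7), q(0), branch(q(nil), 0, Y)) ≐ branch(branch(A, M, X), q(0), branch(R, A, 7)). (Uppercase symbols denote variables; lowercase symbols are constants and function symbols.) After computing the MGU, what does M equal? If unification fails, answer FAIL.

Decompose branch/3: branch(V, branch(0, 7, Y), 7) ≐ branch(A, M, X),  q(0) ≐ q(0),  branch(q(nil), 0, Y) ≐ branch(R, A, 7).
Decompose branch/3: V ≐ A,  branch(0, 7, Y) ≐ M,  7 ≐ X.
Bind V := A; no other remaining equation mentions V.
Bind M := branch(0, 7, Y); no other remaining equation mentions M.
Bind X := 7; no other remaining equation mentions X.
Delete trivial equation q(0) ≐ q(0).
Decompose branch/3: q(nil) ≐ R,  0 ≐ A,  Y ≐ 7.
Bind R := q(nil); no other remaining equation mentions R.
Bind A := 0; no other remaining equation mentions A. Substituting into the earlier binding gives V := 0.
Bind Y := 7. Substituting into the earlier binding gives M := branch(0, 7, 7).
MGU = { V ↦ 0, M ↦ branch(0, 7, 7), X ↦ 7, R ↦ q(nil), A ↦ 0, Y ↦ 7 }, so M ↦ branch(0, 7, 7).

branch(0, 7, 7)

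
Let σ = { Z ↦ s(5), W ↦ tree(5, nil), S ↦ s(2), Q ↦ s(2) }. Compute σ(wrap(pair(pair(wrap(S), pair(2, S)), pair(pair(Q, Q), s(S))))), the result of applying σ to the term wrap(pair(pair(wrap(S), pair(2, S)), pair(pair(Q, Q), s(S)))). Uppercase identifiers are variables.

wrap(pair(pair(wrap(s(2)), pair(2, s(2))), pair(pair(s(2), s(2)), s(s(2)))))

Replace each occurrence of S with s(2).
Replace each occurrence of Q with s(2).
Result: wrap(pair(pair(wrap(s(2)), pair(2, s(2))), pair(pair(s(2), s(2)), s(s(2))))).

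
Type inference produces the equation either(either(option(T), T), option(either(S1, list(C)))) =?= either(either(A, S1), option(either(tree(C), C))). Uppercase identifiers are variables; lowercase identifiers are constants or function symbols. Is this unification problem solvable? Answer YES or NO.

Decompose either/2: either(option(T), T) =?= either(A, S1),  option(either(S1, list(C))) =?= option(either(tree(C), C)).
Decompose either/2: option(T) =?= A,  T =?= S1.
Bind A := option(T); no other remaining equation mentions A.
Bind T := S1; no other remaining equation mentions T. Substituting into the earlier binding gives A := option(S1).
Decompose option/1: either(S1, list(C)) =?= either(tree(C), C).
Decompose either/2: S1 =?= tree(C),  list(C) =?= C.
Bind S1 := tree(C); no other remaining equation mentions S1. Substituting into the earlier bindings gives A := option(tree(C)), T := tree(C).
Occurs check fails: C occurs in list(C); the equation C =?= list(C) has no finite solution.

NO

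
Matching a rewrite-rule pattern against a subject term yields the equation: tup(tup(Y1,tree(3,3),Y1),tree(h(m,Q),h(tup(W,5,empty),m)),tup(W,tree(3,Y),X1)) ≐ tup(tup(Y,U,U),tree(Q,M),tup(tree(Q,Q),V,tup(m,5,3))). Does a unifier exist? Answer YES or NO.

Decompose tup/3: tup(Y1,tree(3,3),Y1) ≐ tup(Y,U,U),  tree(h(m,Q),h(tup(W,5,empty),m)) ≐ tree(Q,M),  tup(W,tree(3,Y),X1) ≐ tup(tree(Q,Q),V,tup(m,5,3)).
Decompose tup/3: Y1 ≐ Y,  tree(3,3) ≐ U,  Y1 ≐ U.
Bind Y1 := Y; substituting into the one remaining equation that mentions Y1 gives: Y ≐ U.
Bind U := tree(3,3); substituting into the one remaining equation that mentions U gives: Y ≐ tree(3,3).
Bind Y := tree(3,3); substituting into the one remaining equation that mentions Y gives: tup(W,tree(3,tree(3,3)),X1) ≐ tup(tree(Q,Q),V,tup(m,5,3)). Substituting into the earlier binding gives Y1 := tree(3,3).
Decompose tree/2: h(m,Q) ≐ Q,  h(tup(W,5,empty),m) ≐ M.
Occurs check fails: Q occurs in h(m,Q); the equation Q ≐ h(m,Q) has no finite solution.

NO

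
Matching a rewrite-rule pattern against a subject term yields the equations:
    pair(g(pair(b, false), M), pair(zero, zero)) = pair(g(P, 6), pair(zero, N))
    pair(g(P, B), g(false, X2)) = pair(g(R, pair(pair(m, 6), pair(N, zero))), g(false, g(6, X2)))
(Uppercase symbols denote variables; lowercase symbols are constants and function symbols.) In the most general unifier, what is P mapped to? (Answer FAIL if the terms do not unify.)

FAIL

Decompose pair/2: g(pair(b, false), M) = g(P, 6),  pair(zero, zero) = pair(zero, N).
Decompose g/2: pair(b, false) = P,  M = 6.
Bind P := pair(b, false); substituting into the one remaining equation that mentions P gives: pair(g(pair(b, false), B), g(false, X2)) = pair(g(R, pair(pair(m, 6), pair(N, zero))), g(false, g(6, X2))).
Bind M := 6; no other remaining equation mentions M.
Decompose pair/2: zero = zero,  zero = N.
Delete trivial equation zero = zero.
Bind N := zero; substituting into the remaining equation gives: pair(g(pair(b, false), B), g(false, X2)) = pair(g(R, pair(pair(m, 6), pair(zero, zero))), g(false, g(6, X2))).
Decompose pair/2: g(pair(b, false), B) = g(R, pair(pair(m, 6), pair(zero, zero))),  g(false, X2) = g(false, g(6, X2)).
Decompose g/2: pair(b, false) = R,  B = pair(pair(m, 6), pair(zero, zero)).
Bind R := pair(b, false); no other remaining equation mentions R.
Bind B := pair(pair(m, 6), pair(zero, zero)); no other remaining equation mentions B.
Decompose g/2: false = false,  X2 = g(6, X2).
Delete trivial equation false = false.
Occurs check fails: X2 occurs in g(6, X2); the equation X2 = g(6, X2) has no finite solution.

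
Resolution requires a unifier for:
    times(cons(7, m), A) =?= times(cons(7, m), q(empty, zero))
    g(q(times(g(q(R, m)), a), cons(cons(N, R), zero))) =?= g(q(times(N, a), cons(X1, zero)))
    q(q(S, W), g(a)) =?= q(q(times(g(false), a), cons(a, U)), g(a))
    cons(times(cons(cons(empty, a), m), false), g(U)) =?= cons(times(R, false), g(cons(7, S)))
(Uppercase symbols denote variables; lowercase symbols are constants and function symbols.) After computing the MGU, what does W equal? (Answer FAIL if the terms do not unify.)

cons(a, cons(7, times(g(false), a)))

Decompose times/2: cons(7, m) =?= cons(7, m),  A =?= q(empty, zero).
Delete trivial equation cons(7, m) =?= cons(7, m).
Bind A := q(empty, zero); no other remaining equation mentions A.
Decompose g/1: q(times(g(q(R, m)), a), cons(cons(N, R), zero)) =?= q(times(N, a), cons(X1, zero)).
Decompose q/2: times(g(q(R, m)), a) =?= times(N, a),  cons(cons(N, R), zero) =?= cons(X1, zero).
Decompose times/2: g(q(R, m)) =?= N,  a =?= a.
Bind N := g(q(R, m)); substituting into the one remaining equation that mentions N gives: cons(cons(g(q(R, m)), R), zero) =?= cons(X1, zero).
Delete trivial equation a =?= a.
Decompose cons/2: cons(g(q(R, m)), R) =?= X1,  zero =?= zero.
Bind X1 := cons(g(q(R, m)), R); no other remaining equation mentions X1.
Delete trivial equation zero =?= zero.
Decompose q/2: q(S, W) =?= q(times(g(false), a), cons(a, U)),  g(a) =?= g(a).
Decompose q/2: S =?= times(g(false), a),  W =?= cons(a, U).
Bind S := times(g(false), a); substituting into the one remaining equation that mentions S gives: cons(times(cons(cons(empty, a), m), false), g(U)) =?= cons(times(R, false), g(cons(7, times(g(false), a)))).
Bind W := cons(a, U); no other remaining equation mentions W.
Delete trivial equation g(a) =?= g(a).
Decompose cons/2: times(cons(cons(empty, a), m), false) =?= times(R, false),  g(U) =?= g(cons(7, times(g(false), a))).
Decompose times/2: cons(cons(empty, a), m) =?= R,  false =?= false.
Bind R := cons(cons(empty, a), m); no other remaining equation mentions R. Substituting into the earlier bindings gives N := g(q(cons(cons(empty, a), m), m)), X1 := cons(g(q(cons(cons(empty, a), m), m)), cons(cons(empty, a), m)).
Delete trivial equation false =?= false.
Decompose g/1: U =?= cons(7, times(g(false), a)).
Bind U := cons(7, times(g(false), a)). Substituting into the earlier binding gives W := cons(a, cons(7, times(g(false), a))).
MGU = { A := q(empty, zero), N := g(q(cons(cons(empty, a), m), m)), X1 := cons(g(q(cons(cons(empty, a), m), m)), cons(cons(empty, a), m)), S := times(g(false), a), W := cons(a, cons(7, times(g(false), a))), R := cons(cons(empty, a), m), U := cons(7, times(g(false), a)) }, so W := cons(a, cons(7, times(g(false), a))).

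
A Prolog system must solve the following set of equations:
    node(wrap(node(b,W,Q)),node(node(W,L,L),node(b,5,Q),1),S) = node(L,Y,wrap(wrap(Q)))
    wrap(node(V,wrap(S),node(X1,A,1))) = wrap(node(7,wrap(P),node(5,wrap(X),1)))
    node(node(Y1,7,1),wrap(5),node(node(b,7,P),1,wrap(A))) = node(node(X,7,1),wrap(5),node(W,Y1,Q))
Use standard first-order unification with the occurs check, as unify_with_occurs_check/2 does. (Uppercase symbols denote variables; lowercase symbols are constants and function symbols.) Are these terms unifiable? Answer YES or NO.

Decompose node/3: wrap(node(b,W,Q)) = L,  node(node(W,L,L),node(b,5,Q),1) = Y,  S = wrap(wrap(Q)).
Bind L := wrap(node(b,W,Q)); substituting into the one remaining equation that mentions L gives: node(node(W,wrap(node(b,W,Q)),wrap(node(b,W,Q))),node(b,5,Q),1) = Y.
Bind Y := node(node(W,wrap(node(b,W,Q)),wrap(node(b,W,Q))),node(b,5,Q),1); no other remaining equation mentions Y.
Bind S := wrap(wrap(Q)); substituting into the one remaining equation that mentions S gives: wrap(node(V,wrap(wrap(wrap(Q))),node(X1,A,1))) = wrap(node(7,wrap(P),node(5,wrap(X),1))).
Decompose wrap/1: node(V,wrap(wrap(wrap(Q))),node(X1,A,1)) = node(7,wrap(P),node(5,wrap(X),1)).
Decompose node/3: V = 7,  wrap(wrap(wrap(Q))) = wrap(P),  node(X1,A,1) = node(5,wrap(X),1).
Bind V := 7; no other remaining equation mentions V.
Decompose wrap/1: wrap(wrap(Q)) = P.
Bind P := wrap(wrap(Q)); substituting into the one remaining equation that mentions P gives: node(node(Y1,7,1),wrap(5),node(node(b,7,wrap(wrap(Q))),1,wrap(A))) = node(node(X,7,1),wrap(5),node(W,Y1,Q)).
Decompose node/3: X1 = 5,  A = wrap(X),  1 = 1.
Bind X1 := 5; no other remaining equation mentions X1.
Bind A := wrap(X); substituting into the one remaining equation that mentions A gives: node(node(Y1,7,1),wrap(5),node(node(b,7,wrap(wrap(Q))),1,wrap(wrap(X)))) = node(node(X,7,1),wrap(5),node(W,Y1,Q)).
Delete trivial equation 1 = 1.
Decompose node/3: node(Y1,7,1) = node(X,7,1),  wrap(5) = wrap(5),  node(node(b,7,wrap(wrap(Q))),1,wrap(wrap(X))) = node(W,Y1,Q).
Decompose node/3: Y1 = X,  7 = 7,  1 = 1.
Bind Y1 := X; substituting into the one remaining equation that mentions Y1 gives: node(node(b,7,wrap(wrap(Q))),1,wrap(wrap(X))) = node(W,X,Q).
Delete trivial equation 7 = 7.
Delete trivial equation 1 = 1.
Delete trivial equation wrap(5) = wrap(5).
Decompose node/3: node(b,7,wrap(wrap(Q))) = W,  1 = X,  wrap(wrap(X)) = Q.
Bind W := node(b,7,wrap(wrap(Q))); no other remaining equation mentions W. Substituting into the earlier bindings gives L := wrap(node(b,node(b,7,wrap(wrap(Q))),Q)), Y := node(node(node(b,7,wrap(wrap(Q))),wrap(node(b,node(b,7,wrap(wrap(Q))),Q)),wrap(node(b,node(b,7,wrap(wrap(Q))),Q))),node(b,5,Q),1).
Bind X := 1; substituting into the remaining equation gives: wrap(wrap(1)) = Q. Substituting into the earlier bindings gives A := wrap(1), Y1 := 1.
Bind Q := wrap(wrap(1)). Substituting into the earlier bindings gives L := wrap(node(b,node(b,7,wrap(wrap(wrap(wrap(1))))),wrap(wrap(1)))), Y := node(node(node(b,7,wrap(wrap(wrap(wrap(1))))),wrap(node(b,node(b,7,wrap(wrap(wrap(wrap(1))))),wrap(wrap(1)))),wrap(node(b,node(b,7,wrap(wrap(wrap(wrap(1))))),wrap(wrap(1))))),node(b,5,wrap(wrap(1))),1), S := wrap(wrap(wrap(wrap(1)))), P := wrap(wrap(wrap(wrap(1)))), W := node(b,7,wrap(wrap(wrap(wrap(1))))).
No equations remain and no clash or occurs-check failure arose, so a unifier exists.

YES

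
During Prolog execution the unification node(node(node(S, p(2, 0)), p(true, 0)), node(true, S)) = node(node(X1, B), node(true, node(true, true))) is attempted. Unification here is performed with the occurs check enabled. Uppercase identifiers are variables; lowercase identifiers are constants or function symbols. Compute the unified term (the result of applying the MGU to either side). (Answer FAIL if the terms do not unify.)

Decompose node/2: node(node(S, p(2, 0)), p(true, 0)) = node(X1, B),  node(true, S) = node(true, node(true, true)).
Decompose node/2: node(S, p(2, 0)) = X1,  p(true, 0) = B.
Bind X1 := node(S, p(2, 0)); no other remaining equation mentions X1.
Bind B := p(true, 0); no other remaining equation mentions B.
Decompose node/2: true = true,  S = node(true, true).
Delete trivial equation true = true.
Bind S := node(true, true). Substituting into the earlier binding gives X1 := node(node(true, true), p(2, 0)).
Applying the MGU to either side gives node(node(node(node(true, true), p(2, 0)), p(true, 0)), node(true, node(true, true))).

node(node(node(node(true, true), p(2, 0)), p(true, 0)), node(true, node(true, true)))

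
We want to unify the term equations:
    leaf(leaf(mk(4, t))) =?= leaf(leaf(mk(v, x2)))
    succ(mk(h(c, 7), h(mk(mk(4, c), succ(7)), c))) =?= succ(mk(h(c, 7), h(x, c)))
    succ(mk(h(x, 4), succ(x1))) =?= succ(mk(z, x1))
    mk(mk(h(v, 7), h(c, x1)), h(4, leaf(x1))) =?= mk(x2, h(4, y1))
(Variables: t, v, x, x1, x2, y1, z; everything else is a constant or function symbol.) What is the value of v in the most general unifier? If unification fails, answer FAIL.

Decompose leaf/1: leaf(mk(4, t)) =?= leaf(mk(v, x2)).
Decompose leaf/1: mk(4, t) =?= mk(v, x2).
Decompose mk/2: 4 =?= v,  t =?= x2.
Bind v := 4; substituting into the one remaining equation that mentions v gives: mk(mk(h(4, 7), h(c, x1)), h(4, leaf(x1))) =?= mk(x2, h(4, y1)).
Bind t := x2; no other remaining equation mentions t.
Decompose succ/1: mk(h(c, 7), h(mk(mk(4, c), succ(7)), c)) =?= mk(h(c, 7), h(x, c)).
Decompose mk/2: h(c, 7) =?= h(c, 7),  h(mk(mk(4, c), succ(7)), c) =?= h(x, c).
Delete trivial equation h(c, 7) =?= h(c, 7).
Decompose h/2: mk(mk(4, c), succ(7)) =?= x,  c =?= c.
Bind x := mk(mk(4, c), succ(7)); substituting into the one remaining equation that mentions x gives: succ(mk(h(mk(mk(4, c), succ(7)), 4), succ(x1))) =?= succ(mk(z, x1)).
Delete trivial equation c =?= c.
Decompose succ/1: mk(h(mk(mk(4, c), succ(7)), 4), succ(x1)) =?= mk(z, x1).
Decompose mk/2: h(mk(mk(4, c), succ(7)), 4) =?= z,  succ(x1) =?= x1.
Bind z := h(mk(mk(4, c), succ(7)), 4); no other remaining equation mentions z.
Occurs check fails: x1 occurs in succ(x1); the equation x1 =?= succ(x1) has no finite solution.

FAIL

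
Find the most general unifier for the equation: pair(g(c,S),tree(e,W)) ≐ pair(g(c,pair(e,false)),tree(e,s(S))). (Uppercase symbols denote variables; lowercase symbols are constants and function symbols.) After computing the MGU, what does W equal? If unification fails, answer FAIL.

Decompose pair/2: g(c,S) ≐ g(c,pair(e,false)),  tree(e,W) ≐ tree(e,s(S)).
Decompose g/2: c ≐ c,  S ≐ pair(e,false).
Delete trivial equation c ≐ c.
Bind S := pair(e,false); substituting into the remaining equation gives: tree(e,W) ≐ tree(e,s(pair(e,false))).
Decompose tree/2: e ≐ e,  W ≐ s(pair(e,false)).
Delete trivial equation e ≐ e.
Bind W := s(pair(e,false)).
MGU = { S ↦ pair(e,false), W ↦ s(pair(e,false)) }, so W ↦ s(pair(e,false)).

s(pair(e,false))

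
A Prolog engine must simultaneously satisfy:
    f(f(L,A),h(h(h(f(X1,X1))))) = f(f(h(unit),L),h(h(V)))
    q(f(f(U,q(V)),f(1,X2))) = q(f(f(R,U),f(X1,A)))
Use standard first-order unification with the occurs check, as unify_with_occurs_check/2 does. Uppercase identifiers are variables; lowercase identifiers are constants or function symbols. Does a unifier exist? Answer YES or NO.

Decompose f/2: f(L,A) = f(h(unit),L),  h(h(h(f(X1,X1)))) = h(h(V)).
Decompose f/2: L = h(unit),  A = L.
Bind L := h(unit); substituting into the one remaining equation that mentions L gives: A = h(unit).
Bind A := h(unit); substituting into the one remaining equation that mentions A gives: q(f(f(U,q(V)),f(1,X2))) = q(f(f(R,U),f(X1,h(unit)))).
Decompose h/1: h(h(f(X1,X1))) = h(V).
Decompose h/1: h(f(X1,X1)) = V.
Bind V := h(f(X1,X1)); substituting into the remaining equation gives: q(f(f(U,q(h(f(X1,X1)))),f(1,X2))) = q(f(f(R,U),f(X1,h(unit)))).
Decompose q/1: f(f(U,q(h(f(X1,X1)))),f(1,X2)) = f(f(R,U),f(X1,h(unit))).
Decompose f/2: f(U,q(h(f(X1,X1)))) = f(R,U),  f(1,X2) = f(X1,h(unit)).
Decompose f/2: U = R,  q(h(f(X1,X1))) = U.
Bind U := R; substituting into the one remaining equation that mentions U gives: q(h(f(X1,X1))) = R.
Bind R := q(h(f(X1,X1))); no other remaining equation mentions R. Substituting into the earlier binding gives U := q(h(f(X1,X1))).
Decompose f/2: 1 = X1,  X2 = h(unit).
Bind X1 := 1; no other remaining equation mentions X1. Substituting into the earlier bindings gives V := h(f(1,1)), U := q(h(f(1,1))), R := q(h(f(1,1))).
Bind X2 := h(unit).
No equations remain and no clash or occurs-check failure arose, so a unifier exists.

YES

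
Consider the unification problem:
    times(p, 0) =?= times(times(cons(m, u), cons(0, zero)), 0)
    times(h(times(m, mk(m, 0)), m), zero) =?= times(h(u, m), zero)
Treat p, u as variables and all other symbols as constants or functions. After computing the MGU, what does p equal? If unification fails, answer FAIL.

times(cons(m, times(m, mk(m, 0))), cons(0, zero))

Decompose times/2: p =?= times(cons(m, u), cons(0, zero)),  0 =?= 0.
Bind p := times(cons(m, u), cons(0, zero)); no other remaining equation mentions p.
Delete trivial equation 0 =?= 0.
Decompose times/2: h(times(m, mk(m, 0)), m) =?= h(u, m),  zero =?= zero.
Decompose h/2: times(m, mk(m, 0)) =?= u,  m =?= m.
Bind u := times(m, mk(m, 0)); no other remaining equation mentions u. Substituting into the earlier binding gives p := times(cons(m, times(m, mk(m, 0))), cons(0, zero)).
Delete trivial equation m =?= m.
Delete trivial equation zero =?= zero.
MGU = { p := times(cons(m, times(m, mk(m, 0))), cons(0, zero)), u := times(m, mk(m, 0)) }, so p := times(cons(m, times(m, mk(m, 0))), cons(0, zero)).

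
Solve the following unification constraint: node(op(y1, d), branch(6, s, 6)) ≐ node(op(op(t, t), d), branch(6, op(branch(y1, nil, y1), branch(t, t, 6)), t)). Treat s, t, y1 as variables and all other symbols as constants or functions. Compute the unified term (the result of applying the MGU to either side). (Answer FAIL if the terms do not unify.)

Decompose node/2: op(y1, d) ≐ op(op(t, t), d),  branch(6, s, 6) ≐ branch(6, op(branch(y1, nil, y1), branch(t, t, 6)), t).
Decompose op/2: y1 ≐ op(t, t),  d ≐ d.
Bind y1 := op(t, t); substituting into the one remaining equation that mentions y1 gives: branch(6, s, 6) ≐ branch(6, op(branch(op(t, t), nil, op(t, t)), branch(t, t, 6)), t).
Delete trivial equation d ≐ d.
Decompose branch/3: 6 ≐ 6,  s ≐ op(branch(op(t, t), nil, op(t, t)), branch(t, t, 6)),  6 ≐ t.
Delete trivial equation 6 ≐ 6.
Bind s := op(branch(op(t, t), nil, op(t, t)), branch(t, t, 6)); no other remaining equation mentions s.
Bind t := 6. Substituting into the earlier bindings gives y1 := op(6, 6), s := op(branch(op(6, 6), nil, op(6, 6)), branch(6, 6, 6)).
Applying the MGU to either side gives node(op(op(6, 6), d), branch(6, op(branch(op(6, 6), nil, op(6, 6)), branch(6, 6, 6)), 6)).

node(op(op(6, 6), d), branch(6, op(branch(op(6, 6), nil, op(6, 6)), branch(6, 6, 6)), 6))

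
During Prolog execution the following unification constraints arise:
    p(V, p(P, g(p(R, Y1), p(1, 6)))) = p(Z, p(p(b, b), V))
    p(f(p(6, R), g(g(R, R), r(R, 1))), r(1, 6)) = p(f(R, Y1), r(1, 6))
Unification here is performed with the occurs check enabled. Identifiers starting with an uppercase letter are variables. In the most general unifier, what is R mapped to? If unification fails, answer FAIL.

FAIL

Decompose p/2: V = Z,  p(P, g(p(R, Y1), p(1, 6))) = p(p(b, b), V).
Bind V := Z; substituting into the one remaining equation that mentions V gives: p(P, g(p(R, Y1), p(1, 6))) = p(p(b, b), Z).
Decompose p/2: P = p(b, b),  g(p(R, Y1), p(1, 6)) = Z.
Bind P := p(b, b); no other remaining equation mentions P.
Bind Z := g(p(R, Y1), p(1, 6)); no other remaining equation mentions Z. Substituting into the earlier binding gives V := g(p(R, Y1), p(1, 6)).
Decompose p/2: f(p(6, R), g(g(R, R), r(R, 1))) = f(R, Y1),  r(1, 6) = r(1, 6).
Decompose f/2: p(6, R) = R,  g(g(R, R), r(R, 1)) = Y1.
Occurs check fails: R occurs in p(6, R); the equation R = p(6, R) has no finite solution.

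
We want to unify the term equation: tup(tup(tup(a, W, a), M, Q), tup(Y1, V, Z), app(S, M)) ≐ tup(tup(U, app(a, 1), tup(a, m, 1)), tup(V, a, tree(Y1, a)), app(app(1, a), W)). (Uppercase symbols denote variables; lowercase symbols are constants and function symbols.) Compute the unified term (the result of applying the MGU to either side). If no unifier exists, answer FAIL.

tup(tup(tup(a, app(a, 1), a), app(a, 1), tup(a, m, 1)), tup(a, a, tree(a, a)), app(app(1, a), app(a, 1)))

Decompose tup/3: tup(tup(a, W, a), M, Q) ≐ tup(U, app(a, 1), tup(a, m, 1)),  tup(Y1, V, Z) ≐ tup(V, a, tree(Y1, a)),  app(S, M) ≐ app(app(1, a), W).
Decompose tup/3: tup(a, W, a) ≐ U,  M ≐ app(a, 1),  Q ≐ tup(a, m, 1).
Bind U := tup(a, W, a); no other remaining equation mentions U.
Bind M := app(a, 1); substituting into the one remaining equation that mentions M gives: app(S, app(a, 1)) ≐ app(app(1, a), W).
Bind Q := tup(a, m, 1); no other remaining equation mentions Q.
Decompose tup/3: Y1 ≐ V,  V ≐ a,  Z ≐ tree(Y1, a).
Bind Y1 := V; substituting into the one remaining equation that mentions Y1 gives: Z ≐ tree(V, a).
Bind V := a; substituting into the one remaining equation that mentions V gives: Z ≐ tree(a, a). Substituting into the earlier binding gives Y1 := a.
Bind Z := tree(a, a); no other remaining equation mentions Z.
Decompose app/2: S ≐ app(1, a),  app(a, 1) ≐ W.
Bind S := app(1, a); no other remaining equation mentions S.
Bind W := app(a, 1). Substituting into the earlier binding gives U := tup(a, app(a, 1), a).
Applying the MGU to either side gives tup(tup(tup(a, app(a, 1), a), app(a, 1), tup(a, m, 1)), tup(a, a, tree(a, a)), app(app(1, a), app(a, 1))).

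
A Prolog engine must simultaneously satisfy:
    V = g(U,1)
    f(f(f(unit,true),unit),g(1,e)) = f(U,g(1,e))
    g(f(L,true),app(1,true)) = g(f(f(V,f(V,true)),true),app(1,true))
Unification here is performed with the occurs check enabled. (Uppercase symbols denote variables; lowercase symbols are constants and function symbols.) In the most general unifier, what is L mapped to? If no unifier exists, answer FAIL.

Bind V := g(U,1); substituting into the one remaining equation that mentions V gives: g(f(L,true),app(1,true)) = g(f(f(g(U,1),f(g(U,1),true)),true),app(1,true)).
Decompose f/2: f(f(unit,true),unit) = U,  g(1,e) = g(1,e).
Bind U := f(f(unit,true),unit); substituting into the one remaining equation that mentions U gives: g(f(L,true),app(1,true)) = g(f(f(g(f(f(unit,true),unit),1),f(g(f(f(unit,true),unit),1),true)),true),app(1,true)). Substituting into the earlier binding gives V := g(f(f(unit,true),unit),1).
Delete trivial equation g(1,e) = g(1,e).
Decompose g/2: f(L,true) = f(f(g(f(f(unit,true),unit),1),f(g(f(f(unit,true),unit),1),true)),true),  app(1,true) = app(1,true).
Decompose f/2: L = f(g(f(f(unit,true),unit),1),f(g(f(f(unit,true),unit),1),true)),  true = true.
Bind L := f(g(f(f(unit,true),unit),1),f(g(f(f(unit,true),unit),1),true)); no other remaining equation mentions L.
Delete trivial equation true = true.
Delete trivial equation app(1,true) = app(1,true).
MGU = { V = g(f(f(unit,true),unit),1), U = f(f(unit,true),unit), L = f(g(f(f(unit,true),unit),1),f(g(f(f(unit,true),unit),1),true)) }, so L = f(g(f(f(unit,true),unit),1),f(g(f(f(unit,true),unit),1),true)).

f(g(f(f(unit,true),unit),1),f(g(f(f(unit,true),unit),1),true))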